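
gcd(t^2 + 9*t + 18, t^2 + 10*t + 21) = t + 3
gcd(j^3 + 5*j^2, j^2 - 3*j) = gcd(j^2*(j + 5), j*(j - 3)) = j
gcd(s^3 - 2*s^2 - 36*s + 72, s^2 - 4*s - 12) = s - 6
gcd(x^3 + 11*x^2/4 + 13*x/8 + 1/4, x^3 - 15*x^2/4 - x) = x + 1/4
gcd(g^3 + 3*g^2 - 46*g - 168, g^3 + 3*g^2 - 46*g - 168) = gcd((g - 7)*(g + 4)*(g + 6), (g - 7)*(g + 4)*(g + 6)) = g^3 + 3*g^2 - 46*g - 168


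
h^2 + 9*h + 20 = (h + 4)*(h + 5)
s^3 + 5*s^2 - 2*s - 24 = (s - 2)*(s + 3)*(s + 4)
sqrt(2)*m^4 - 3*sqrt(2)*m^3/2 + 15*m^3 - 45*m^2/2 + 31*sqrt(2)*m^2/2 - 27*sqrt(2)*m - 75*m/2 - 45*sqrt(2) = (m - 5/2)*(m + 3*sqrt(2)/2)*(m + 6*sqrt(2))*(sqrt(2)*m + sqrt(2))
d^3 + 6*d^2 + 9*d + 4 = (d + 1)^2*(d + 4)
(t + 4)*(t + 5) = t^2 + 9*t + 20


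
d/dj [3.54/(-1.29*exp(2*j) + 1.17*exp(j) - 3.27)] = (9.1332*exp(j) - 4.1418)*exp(j)/(1.29*exp(2*j) - 1.17*exp(j) + 3.27)^2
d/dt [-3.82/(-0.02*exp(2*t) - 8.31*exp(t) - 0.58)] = (-0.1528*exp(t) - 31.7442)*exp(t)/(0.02*exp(2*t) + 8.31*exp(t) + 0.58)^2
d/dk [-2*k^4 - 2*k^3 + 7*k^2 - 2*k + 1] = -8*k^3 - 6*k^2 + 14*k - 2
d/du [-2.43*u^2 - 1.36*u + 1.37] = -4.86*u - 1.36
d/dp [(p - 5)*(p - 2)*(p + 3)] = 3*p^2 - 8*p - 11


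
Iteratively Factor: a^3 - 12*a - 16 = (a + 2)*(a^2 - 2*a - 8) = (a + 2)^2*(a - 4)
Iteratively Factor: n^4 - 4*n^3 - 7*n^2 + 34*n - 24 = (n - 2)*(n^3 - 2*n^2 - 11*n + 12) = (n - 4)*(n - 2)*(n^2 + 2*n - 3) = (n - 4)*(n - 2)*(n + 3)*(n - 1)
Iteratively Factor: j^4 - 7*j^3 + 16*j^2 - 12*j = (j - 3)*(j^3 - 4*j^2 + 4*j) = (j - 3)*(j - 2)*(j^2 - 2*j) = j*(j - 3)*(j - 2)*(j - 2)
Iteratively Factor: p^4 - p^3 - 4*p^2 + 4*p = (p - 1)*(p^3 - 4*p) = (p - 1)*(p + 2)*(p^2 - 2*p) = (p - 2)*(p - 1)*(p + 2)*(p)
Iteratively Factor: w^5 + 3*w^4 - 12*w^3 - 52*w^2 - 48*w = (w + 2)*(w^4 + w^3 - 14*w^2 - 24*w) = (w + 2)^2*(w^3 - w^2 - 12*w) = (w + 2)^2*(w + 3)*(w^2 - 4*w) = (w - 4)*(w + 2)^2*(w + 3)*(w)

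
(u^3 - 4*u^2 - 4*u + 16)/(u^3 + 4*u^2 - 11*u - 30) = (u^2 - 6*u + 8)/(u^2 + 2*u - 15)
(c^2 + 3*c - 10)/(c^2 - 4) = (c + 5)/(c + 2)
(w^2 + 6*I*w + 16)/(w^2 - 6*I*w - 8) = (w + 8*I)/(w - 4*I)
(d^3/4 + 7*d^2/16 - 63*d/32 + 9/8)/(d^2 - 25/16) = (8*d^3 + 14*d^2 - 63*d + 36)/(2*(16*d^2 - 25))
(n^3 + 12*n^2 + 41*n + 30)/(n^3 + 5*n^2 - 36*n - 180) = (n + 1)/(n - 6)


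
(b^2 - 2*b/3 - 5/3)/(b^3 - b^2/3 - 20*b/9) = 3*(b + 1)/(b*(3*b + 4))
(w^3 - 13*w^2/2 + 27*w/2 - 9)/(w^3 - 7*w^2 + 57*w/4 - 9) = 2*(w^2 - 5*w + 6)/(2*w^2 - 11*w + 12)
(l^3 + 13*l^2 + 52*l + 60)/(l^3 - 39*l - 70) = (l + 6)/(l - 7)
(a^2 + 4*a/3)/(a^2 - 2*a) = (a + 4/3)/(a - 2)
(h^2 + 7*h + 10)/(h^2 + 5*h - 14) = (h^2 + 7*h + 10)/(h^2 + 5*h - 14)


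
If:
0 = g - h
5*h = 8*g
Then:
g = 0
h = 0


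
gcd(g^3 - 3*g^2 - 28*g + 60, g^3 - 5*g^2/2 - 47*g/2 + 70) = g + 5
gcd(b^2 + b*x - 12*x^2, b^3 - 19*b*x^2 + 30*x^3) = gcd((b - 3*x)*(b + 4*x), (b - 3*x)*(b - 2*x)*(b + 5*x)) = -b + 3*x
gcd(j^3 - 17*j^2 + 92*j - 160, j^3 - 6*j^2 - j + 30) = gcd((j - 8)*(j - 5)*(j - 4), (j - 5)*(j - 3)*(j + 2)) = j - 5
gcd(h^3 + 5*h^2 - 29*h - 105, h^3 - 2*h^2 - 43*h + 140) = h^2 + 2*h - 35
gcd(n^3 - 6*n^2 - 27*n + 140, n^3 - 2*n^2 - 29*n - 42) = n - 7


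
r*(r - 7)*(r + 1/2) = r^3 - 13*r^2/2 - 7*r/2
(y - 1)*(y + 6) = y^2 + 5*y - 6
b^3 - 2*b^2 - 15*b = b*(b - 5)*(b + 3)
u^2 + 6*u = u*(u + 6)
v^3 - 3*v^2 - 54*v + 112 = (v - 8)*(v - 2)*(v + 7)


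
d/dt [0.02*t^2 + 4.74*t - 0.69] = 0.04*t + 4.74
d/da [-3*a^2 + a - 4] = 1 - 6*a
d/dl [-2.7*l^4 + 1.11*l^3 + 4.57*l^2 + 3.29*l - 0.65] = -10.8*l^3 + 3.33*l^2 + 9.14*l + 3.29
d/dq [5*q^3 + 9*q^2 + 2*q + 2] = 15*q^2 + 18*q + 2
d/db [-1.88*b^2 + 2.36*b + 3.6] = 2.36 - 3.76*b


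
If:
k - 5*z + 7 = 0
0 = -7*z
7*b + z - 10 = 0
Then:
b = 10/7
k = -7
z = 0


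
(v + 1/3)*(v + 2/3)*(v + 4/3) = v^3 + 7*v^2/3 + 14*v/9 + 8/27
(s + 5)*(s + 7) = s^2 + 12*s + 35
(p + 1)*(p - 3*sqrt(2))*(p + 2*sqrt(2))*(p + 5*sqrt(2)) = p^4 + p^3 + 4*sqrt(2)*p^3 - 22*p^2 + 4*sqrt(2)*p^2 - 60*sqrt(2)*p - 22*p - 60*sqrt(2)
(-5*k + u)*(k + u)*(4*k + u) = -20*k^3 - 21*k^2*u + u^3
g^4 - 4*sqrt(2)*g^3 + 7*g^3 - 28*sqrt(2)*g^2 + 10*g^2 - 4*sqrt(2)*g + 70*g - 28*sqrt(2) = (g + 7)*(g - 2*sqrt(2))*(g - sqrt(2))^2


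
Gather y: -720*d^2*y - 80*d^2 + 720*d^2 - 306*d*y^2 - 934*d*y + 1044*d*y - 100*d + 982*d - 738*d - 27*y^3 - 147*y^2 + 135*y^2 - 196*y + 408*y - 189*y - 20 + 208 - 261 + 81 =640*d^2 + 144*d - 27*y^3 + y^2*(-306*d - 12) + y*(-720*d^2 + 110*d + 23) + 8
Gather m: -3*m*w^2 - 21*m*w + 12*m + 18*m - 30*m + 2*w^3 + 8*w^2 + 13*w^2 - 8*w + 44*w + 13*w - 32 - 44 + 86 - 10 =m*(-3*w^2 - 21*w) + 2*w^3 + 21*w^2 + 49*w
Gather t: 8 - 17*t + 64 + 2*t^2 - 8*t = 2*t^2 - 25*t + 72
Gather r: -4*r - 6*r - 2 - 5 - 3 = -10*r - 10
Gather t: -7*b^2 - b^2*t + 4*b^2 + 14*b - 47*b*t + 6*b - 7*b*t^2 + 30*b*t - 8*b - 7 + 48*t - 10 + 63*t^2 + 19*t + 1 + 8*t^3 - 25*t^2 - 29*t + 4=-3*b^2 + 12*b + 8*t^3 + t^2*(38 - 7*b) + t*(-b^2 - 17*b + 38) - 12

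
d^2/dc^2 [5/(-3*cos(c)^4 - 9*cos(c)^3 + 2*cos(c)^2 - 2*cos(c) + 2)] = 5*(-2*(12*cos(c)^3 + 27*cos(c)^2 - 4*cos(c) + 2)^2*sin(c)^2 + (-48*(1 - cos(2*c))^2 - 35*cos(c) - 104*cos(2*c) - 81*cos(3*c) + 72)*(3*cos(c)^4 + 9*cos(c)^3 - 2*cos(c)^2 + 2*cos(c) - 2)/4)/(3*cos(c)^4 + 9*cos(c)^3 - 2*cos(c)^2 + 2*cos(c) - 2)^3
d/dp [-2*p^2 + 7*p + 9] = 7 - 4*p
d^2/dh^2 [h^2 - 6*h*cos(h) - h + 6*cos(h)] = 6*h*cos(h) + 12*sin(h) - 6*cos(h) + 2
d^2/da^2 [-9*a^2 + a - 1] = -18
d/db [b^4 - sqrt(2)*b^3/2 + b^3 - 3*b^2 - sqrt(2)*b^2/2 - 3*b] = 4*b^3 - 3*sqrt(2)*b^2/2 + 3*b^2 - 6*b - sqrt(2)*b - 3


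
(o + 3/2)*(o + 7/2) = o^2 + 5*o + 21/4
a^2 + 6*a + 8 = (a + 2)*(a + 4)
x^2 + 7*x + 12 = (x + 3)*(x + 4)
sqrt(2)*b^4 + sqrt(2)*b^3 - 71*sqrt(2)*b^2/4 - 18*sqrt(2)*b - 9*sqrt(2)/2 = (b + 1/2)*(b - 3*sqrt(2))*(b + 3*sqrt(2))*(sqrt(2)*b + sqrt(2)/2)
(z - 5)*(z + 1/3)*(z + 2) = z^3 - 8*z^2/3 - 11*z - 10/3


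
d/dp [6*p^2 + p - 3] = 12*p + 1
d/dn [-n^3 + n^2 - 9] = n*(2 - 3*n)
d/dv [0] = 0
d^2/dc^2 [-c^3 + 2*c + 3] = -6*c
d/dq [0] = 0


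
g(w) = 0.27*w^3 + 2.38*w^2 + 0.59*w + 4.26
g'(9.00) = 109.04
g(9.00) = 399.18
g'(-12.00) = 60.11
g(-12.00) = -126.66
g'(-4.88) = -3.35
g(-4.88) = 26.68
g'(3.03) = 22.45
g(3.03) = 35.41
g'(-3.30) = -6.30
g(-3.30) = 18.53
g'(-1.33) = -4.31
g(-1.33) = 7.05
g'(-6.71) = 5.12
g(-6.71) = 25.89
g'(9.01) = 109.23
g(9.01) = 400.27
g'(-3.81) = -5.79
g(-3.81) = 21.63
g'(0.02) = 0.69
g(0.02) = 4.27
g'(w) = 0.81*w^2 + 4.76*w + 0.59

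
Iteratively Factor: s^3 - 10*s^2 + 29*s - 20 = (s - 1)*(s^2 - 9*s + 20) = (s - 4)*(s - 1)*(s - 5)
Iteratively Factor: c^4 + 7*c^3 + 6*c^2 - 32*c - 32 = (c + 4)*(c^3 + 3*c^2 - 6*c - 8) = (c - 2)*(c + 4)*(c^2 + 5*c + 4) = (c - 2)*(c + 4)^2*(c + 1)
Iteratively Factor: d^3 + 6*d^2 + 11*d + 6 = (d + 2)*(d^2 + 4*d + 3) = (d + 2)*(d + 3)*(d + 1)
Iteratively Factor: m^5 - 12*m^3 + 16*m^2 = (m)*(m^4 - 12*m^2 + 16*m) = m*(m + 4)*(m^3 - 4*m^2 + 4*m) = m*(m - 2)*(m + 4)*(m^2 - 2*m) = m*(m - 2)^2*(m + 4)*(m)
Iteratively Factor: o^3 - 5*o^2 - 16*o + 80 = (o - 5)*(o^2 - 16) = (o - 5)*(o - 4)*(o + 4)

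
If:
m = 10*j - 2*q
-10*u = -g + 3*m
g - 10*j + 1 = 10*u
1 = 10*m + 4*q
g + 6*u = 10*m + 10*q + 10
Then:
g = 941/112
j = 11/140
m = -1/14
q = 3/7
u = 193/224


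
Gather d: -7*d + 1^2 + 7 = 8 - 7*d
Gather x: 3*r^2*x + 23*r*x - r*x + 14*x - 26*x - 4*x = x*(3*r^2 + 22*r - 16)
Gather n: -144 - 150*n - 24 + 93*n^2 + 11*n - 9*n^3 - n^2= -9*n^3 + 92*n^2 - 139*n - 168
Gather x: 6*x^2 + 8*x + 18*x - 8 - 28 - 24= 6*x^2 + 26*x - 60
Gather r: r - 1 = r - 1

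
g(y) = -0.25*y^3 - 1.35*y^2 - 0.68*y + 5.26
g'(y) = -0.75*y^2 - 2.7*y - 0.68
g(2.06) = -4.06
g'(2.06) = -9.42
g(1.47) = 0.55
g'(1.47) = -6.27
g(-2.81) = 2.06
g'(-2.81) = 0.98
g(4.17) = -39.18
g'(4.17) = -24.98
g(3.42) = -22.86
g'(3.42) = -18.69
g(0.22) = 5.04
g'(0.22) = -1.31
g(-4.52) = 3.84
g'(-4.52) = -3.80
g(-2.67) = 2.21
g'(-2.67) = 1.18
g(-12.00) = 251.02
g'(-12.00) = -76.28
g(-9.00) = 84.28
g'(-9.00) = -37.13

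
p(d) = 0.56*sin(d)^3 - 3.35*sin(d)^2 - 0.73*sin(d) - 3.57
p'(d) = 1.68*sin(d)^2*cos(d) - 6.7*sin(d)*cos(d) - 0.73*cos(d)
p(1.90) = -6.79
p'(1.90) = 1.80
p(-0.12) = -3.53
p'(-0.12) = 0.10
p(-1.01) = -5.69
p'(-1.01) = 3.27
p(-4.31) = -6.64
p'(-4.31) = 2.14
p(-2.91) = -3.59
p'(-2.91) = -0.87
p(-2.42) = -4.71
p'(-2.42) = -3.33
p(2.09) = -6.36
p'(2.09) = 2.62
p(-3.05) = -3.53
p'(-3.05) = 0.10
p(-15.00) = -4.67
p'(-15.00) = -3.30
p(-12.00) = -4.84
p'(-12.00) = -3.24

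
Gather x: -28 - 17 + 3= -42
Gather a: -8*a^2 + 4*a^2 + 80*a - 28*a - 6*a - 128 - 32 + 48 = -4*a^2 + 46*a - 112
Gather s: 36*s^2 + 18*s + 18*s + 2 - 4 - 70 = 36*s^2 + 36*s - 72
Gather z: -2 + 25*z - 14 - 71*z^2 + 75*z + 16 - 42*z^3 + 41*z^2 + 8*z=-42*z^3 - 30*z^2 + 108*z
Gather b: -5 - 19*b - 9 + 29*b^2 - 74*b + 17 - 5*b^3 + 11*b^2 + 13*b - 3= -5*b^3 + 40*b^2 - 80*b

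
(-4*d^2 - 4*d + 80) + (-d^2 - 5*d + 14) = -5*d^2 - 9*d + 94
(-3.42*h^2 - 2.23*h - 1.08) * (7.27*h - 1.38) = -24.8634*h^3 - 11.4925*h^2 - 4.7742*h + 1.4904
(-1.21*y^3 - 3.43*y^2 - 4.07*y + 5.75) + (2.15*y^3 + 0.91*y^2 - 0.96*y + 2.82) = 0.94*y^3 - 2.52*y^2 - 5.03*y + 8.57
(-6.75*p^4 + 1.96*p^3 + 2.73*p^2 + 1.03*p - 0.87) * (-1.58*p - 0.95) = 10.665*p^5 + 3.3157*p^4 - 6.1754*p^3 - 4.2209*p^2 + 0.3961*p + 0.8265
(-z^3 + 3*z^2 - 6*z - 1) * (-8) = 8*z^3 - 24*z^2 + 48*z + 8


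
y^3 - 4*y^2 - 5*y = y*(y - 5)*(y + 1)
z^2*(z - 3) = z^3 - 3*z^2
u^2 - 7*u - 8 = (u - 8)*(u + 1)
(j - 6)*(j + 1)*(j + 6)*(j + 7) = j^4 + 8*j^3 - 29*j^2 - 288*j - 252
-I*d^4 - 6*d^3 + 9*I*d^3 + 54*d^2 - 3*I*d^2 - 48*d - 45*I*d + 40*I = (d - 8)*(d - 5*I)*(d - I)*(-I*d + I)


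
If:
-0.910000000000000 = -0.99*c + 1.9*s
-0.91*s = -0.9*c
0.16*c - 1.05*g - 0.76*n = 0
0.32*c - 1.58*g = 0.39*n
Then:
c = -1.02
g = -0.23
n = 0.11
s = -1.01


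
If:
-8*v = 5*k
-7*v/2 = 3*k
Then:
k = 0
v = 0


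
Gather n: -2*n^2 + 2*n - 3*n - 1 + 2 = -2*n^2 - n + 1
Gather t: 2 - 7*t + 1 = 3 - 7*t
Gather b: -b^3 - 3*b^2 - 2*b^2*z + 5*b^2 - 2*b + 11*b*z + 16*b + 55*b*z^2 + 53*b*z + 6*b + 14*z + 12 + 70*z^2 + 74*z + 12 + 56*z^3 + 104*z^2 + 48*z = -b^3 + b^2*(2 - 2*z) + b*(55*z^2 + 64*z + 20) + 56*z^3 + 174*z^2 + 136*z + 24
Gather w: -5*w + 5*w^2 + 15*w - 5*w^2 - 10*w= 0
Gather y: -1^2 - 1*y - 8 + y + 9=0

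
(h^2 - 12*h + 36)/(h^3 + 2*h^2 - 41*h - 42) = (h - 6)/(h^2 + 8*h + 7)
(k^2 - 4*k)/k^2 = (k - 4)/k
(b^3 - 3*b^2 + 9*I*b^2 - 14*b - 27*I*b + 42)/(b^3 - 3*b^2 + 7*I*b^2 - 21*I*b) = (b + 2*I)/b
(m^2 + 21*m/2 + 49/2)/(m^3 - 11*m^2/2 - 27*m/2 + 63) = (m + 7)/(m^2 - 9*m + 18)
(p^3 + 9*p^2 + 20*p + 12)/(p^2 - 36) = (p^2 + 3*p + 2)/(p - 6)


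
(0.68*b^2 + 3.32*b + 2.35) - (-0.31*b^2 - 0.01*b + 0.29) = 0.99*b^2 + 3.33*b + 2.06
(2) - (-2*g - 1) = 2*g + 3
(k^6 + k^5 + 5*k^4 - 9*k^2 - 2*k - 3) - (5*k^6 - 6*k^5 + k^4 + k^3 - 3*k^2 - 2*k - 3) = -4*k^6 + 7*k^5 + 4*k^4 - k^3 - 6*k^2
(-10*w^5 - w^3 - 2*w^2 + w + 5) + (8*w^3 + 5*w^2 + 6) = -10*w^5 + 7*w^3 + 3*w^2 + w + 11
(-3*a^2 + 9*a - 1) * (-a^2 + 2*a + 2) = 3*a^4 - 15*a^3 + 13*a^2 + 16*a - 2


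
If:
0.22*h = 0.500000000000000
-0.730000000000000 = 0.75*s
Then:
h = 2.27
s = -0.97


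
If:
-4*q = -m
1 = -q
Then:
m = -4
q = -1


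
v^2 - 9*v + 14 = (v - 7)*(v - 2)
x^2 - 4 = (x - 2)*(x + 2)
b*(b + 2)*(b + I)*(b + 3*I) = b^4 + 2*b^3 + 4*I*b^3 - 3*b^2 + 8*I*b^2 - 6*b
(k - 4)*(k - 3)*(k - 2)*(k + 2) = k^4 - 7*k^3 + 8*k^2 + 28*k - 48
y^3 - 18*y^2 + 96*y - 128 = (y - 8)^2*(y - 2)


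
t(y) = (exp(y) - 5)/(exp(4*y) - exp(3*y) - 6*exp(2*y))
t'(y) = (exp(y) - 5)*(-4*exp(4*y) + 3*exp(3*y) + 12*exp(2*y))/(exp(4*y) - exp(3*y) - 6*exp(2*y))^2 + exp(y)/(exp(4*y) - exp(3*y) - 6*exp(2*y)) = ((exp(y) - 5)*(-4*exp(2*y) + 3*exp(y) + 12) - (-exp(2*y) + exp(y) + 6)*exp(y))*exp(-2*y)/(-exp(2*y) + exp(y) + 6)^2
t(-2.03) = 46.17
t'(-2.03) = -94.31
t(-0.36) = 1.42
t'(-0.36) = -3.01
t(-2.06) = 49.08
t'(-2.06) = -100.21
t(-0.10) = 0.82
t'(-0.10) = -1.73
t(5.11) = 0.00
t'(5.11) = -0.00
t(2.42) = 0.00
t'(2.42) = -0.00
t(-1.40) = 12.64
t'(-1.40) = -26.18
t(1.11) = -1.23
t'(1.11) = 114.12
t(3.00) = 0.00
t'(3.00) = 0.00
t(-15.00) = 8905394485737.49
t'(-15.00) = -17810789970341.02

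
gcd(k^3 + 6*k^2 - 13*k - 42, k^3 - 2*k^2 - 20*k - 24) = k + 2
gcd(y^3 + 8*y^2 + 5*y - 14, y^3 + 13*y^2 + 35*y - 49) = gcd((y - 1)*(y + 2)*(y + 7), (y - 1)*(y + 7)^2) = y^2 + 6*y - 7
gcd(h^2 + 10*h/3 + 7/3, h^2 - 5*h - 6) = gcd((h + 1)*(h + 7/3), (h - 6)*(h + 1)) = h + 1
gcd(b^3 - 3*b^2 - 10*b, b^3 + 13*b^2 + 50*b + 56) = b + 2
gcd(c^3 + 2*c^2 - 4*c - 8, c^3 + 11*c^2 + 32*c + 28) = c^2 + 4*c + 4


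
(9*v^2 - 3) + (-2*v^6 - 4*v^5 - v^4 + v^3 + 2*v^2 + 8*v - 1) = -2*v^6 - 4*v^5 - v^4 + v^3 + 11*v^2 + 8*v - 4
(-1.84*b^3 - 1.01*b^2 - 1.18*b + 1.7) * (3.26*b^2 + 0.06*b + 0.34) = -5.9984*b^5 - 3.403*b^4 - 4.533*b^3 + 5.1278*b^2 - 0.2992*b + 0.578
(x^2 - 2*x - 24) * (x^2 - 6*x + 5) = x^4 - 8*x^3 - 7*x^2 + 134*x - 120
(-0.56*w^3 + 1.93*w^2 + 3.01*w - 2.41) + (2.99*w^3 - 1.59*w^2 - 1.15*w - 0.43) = 2.43*w^3 + 0.34*w^2 + 1.86*w - 2.84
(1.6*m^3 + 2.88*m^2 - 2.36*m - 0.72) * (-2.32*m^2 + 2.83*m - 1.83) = -3.712*m^5 - 2.1536*m^4 + 10.6976*m^3 - 10.2788*m^2 + 2.2812*m + 1.3176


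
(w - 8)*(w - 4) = w^2 - 12*w + 32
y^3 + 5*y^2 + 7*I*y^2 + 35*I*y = y*(y + 5)*(y + 7*I)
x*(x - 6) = x^2 - 6*x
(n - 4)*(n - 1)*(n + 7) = n^3 + 2*n^2 - 31*n + 28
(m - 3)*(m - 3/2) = m^2 - 9*m/2 + 9/2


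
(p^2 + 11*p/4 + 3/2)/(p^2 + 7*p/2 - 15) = (4*p^2 + 11*p + 6)/(2*(2*p^2 + 7*p - 30))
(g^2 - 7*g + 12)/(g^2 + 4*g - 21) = (g - 4)/(g + 7)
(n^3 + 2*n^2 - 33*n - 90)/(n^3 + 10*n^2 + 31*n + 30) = (n - 6)/(n + 2)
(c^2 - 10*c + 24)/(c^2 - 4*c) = (c - 6)/c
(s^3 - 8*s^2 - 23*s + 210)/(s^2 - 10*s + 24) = (s^2 - 2*s - 35)/(s - 4)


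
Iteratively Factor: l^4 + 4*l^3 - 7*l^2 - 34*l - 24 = (l + 2)*(l^3 + 2*l^2 - 11*l - 12) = (l + 2)*(l + 4)*(l^2 - 2*l - 3) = (l + 1)*(l + 2)*(l + 4)*(l - 3)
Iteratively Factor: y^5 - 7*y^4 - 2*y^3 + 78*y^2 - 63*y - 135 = (y + 1)*(y^4 - 8*y^3 + 6*y^2 + 72*y - 135) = (y - 3)*(y + 1)*(y^3 - 5*y^2 - 9*y + 45) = (y - 3)^2*(y + 1)*(y^2 - 2*y - 15) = (y - 3)^2*(y + 1)*(y + 3)*(y - 5)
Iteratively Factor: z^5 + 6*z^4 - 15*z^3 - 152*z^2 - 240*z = (z - 5)*(z^4 + 11*z^3 + 40*z^2 + 48*z) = (z - 5)*(z + 3)*(z^3 + 8*z^2 + 16*z) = (z - 5)*(z + 3)*(z + 4)*(z^2 + 4*z) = z*(z - 5)*(z + 3)*(z + 4)*(z + 4)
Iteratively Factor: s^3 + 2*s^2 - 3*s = (s + 3)*(s^2 - s) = (s - 1)*(s + 3)*(s)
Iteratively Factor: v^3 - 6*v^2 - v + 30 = (v - 5)*(v^2 - v - 6) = (v - 5)*(v - 3)*(v + 2)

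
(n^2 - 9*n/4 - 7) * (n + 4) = n^3 + 7*n^2/4 - 16*n - 28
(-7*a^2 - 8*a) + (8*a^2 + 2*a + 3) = a^2 - 6*a + 3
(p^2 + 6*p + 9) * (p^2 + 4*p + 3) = p^4 + 10*p^3 + 36*p^2 + 54*p + 27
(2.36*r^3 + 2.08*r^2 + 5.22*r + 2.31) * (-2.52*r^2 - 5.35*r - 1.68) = -5.9472*r^5 - 17.8676*r^4 - 28.2472*r^3 - 37.2426*r^2 - 21.1281*r - 3.8808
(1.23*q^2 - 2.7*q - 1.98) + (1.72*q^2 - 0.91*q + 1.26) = 2.95*q^2 - 3.61*q - 0.72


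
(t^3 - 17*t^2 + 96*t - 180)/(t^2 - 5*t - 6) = (t^2 - 11*t + 30)/(t + 1)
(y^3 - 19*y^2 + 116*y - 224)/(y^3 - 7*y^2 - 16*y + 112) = (y - 8)/(y + 4)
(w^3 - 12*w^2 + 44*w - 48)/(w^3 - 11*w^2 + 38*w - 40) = (w - 6)/(w - 5)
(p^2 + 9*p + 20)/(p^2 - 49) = (p^2 + 9*p + 20)/(p^2 - 49)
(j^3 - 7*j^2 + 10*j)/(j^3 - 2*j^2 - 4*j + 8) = j*(j - 5)/(j^2 - 4)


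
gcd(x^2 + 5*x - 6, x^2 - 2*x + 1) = x - 1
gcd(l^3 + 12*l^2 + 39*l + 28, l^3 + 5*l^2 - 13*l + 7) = l + 7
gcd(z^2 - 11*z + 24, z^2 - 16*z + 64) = z - 8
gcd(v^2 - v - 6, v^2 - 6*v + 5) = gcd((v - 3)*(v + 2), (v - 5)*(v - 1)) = 1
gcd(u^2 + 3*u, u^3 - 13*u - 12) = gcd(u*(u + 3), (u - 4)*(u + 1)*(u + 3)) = u + 3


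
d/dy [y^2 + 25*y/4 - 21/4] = 2*y + 25/4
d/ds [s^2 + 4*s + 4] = 2*s + 4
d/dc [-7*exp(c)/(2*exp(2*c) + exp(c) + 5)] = (14*exp(2*c) - 35)*exp(c)/(4*exp(4*c) + 4*exp(3*c) + 21*exp(2*c) + 10*exp(c) + 25)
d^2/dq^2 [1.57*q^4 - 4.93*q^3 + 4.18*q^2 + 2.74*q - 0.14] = 18.84*q^2 - 29.58*q + 8.36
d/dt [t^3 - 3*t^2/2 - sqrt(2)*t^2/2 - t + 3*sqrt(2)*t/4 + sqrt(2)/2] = 3*t^2 - 3*t - sqrt(2)*t - 1 + 3*sqrt(2)/4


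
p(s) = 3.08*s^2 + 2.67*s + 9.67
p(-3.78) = 43.59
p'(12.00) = 76.59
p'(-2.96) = -15.56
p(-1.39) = 11.91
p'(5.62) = 37.29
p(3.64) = 60.20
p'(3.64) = 25.09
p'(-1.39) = -5.89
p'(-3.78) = -20.61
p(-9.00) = 235.12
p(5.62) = 121.96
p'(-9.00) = -52.77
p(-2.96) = 28.75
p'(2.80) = 19.92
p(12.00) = 485.23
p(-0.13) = 9.37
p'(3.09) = 21.70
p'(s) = 6.16*s + 2.67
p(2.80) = 41.29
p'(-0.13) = 1.87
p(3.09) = 47.33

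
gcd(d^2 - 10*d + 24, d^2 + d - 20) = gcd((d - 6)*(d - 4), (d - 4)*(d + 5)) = d - 4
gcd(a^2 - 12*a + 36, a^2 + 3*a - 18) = 1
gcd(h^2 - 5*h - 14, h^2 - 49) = h - 7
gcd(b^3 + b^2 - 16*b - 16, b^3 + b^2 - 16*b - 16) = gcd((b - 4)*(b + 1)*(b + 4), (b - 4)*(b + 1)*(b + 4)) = b^3 + b^2 - 16*b - 16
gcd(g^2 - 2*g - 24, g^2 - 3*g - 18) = g - 6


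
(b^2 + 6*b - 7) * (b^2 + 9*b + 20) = b^4 + 15*b^3 + 67*b^2 + 57*b - 140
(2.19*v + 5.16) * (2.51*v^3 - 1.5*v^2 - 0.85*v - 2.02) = 5.4969*v^4 + 9.6666*v^3 - 9.6015*v^2 - 8.8098*v - 10.4232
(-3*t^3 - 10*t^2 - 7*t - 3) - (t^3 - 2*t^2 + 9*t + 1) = -4*t^3 - 8*t^2 - 16*t - 4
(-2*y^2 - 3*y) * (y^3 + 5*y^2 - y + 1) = -2*y^5 - 13*y^4 - 13*y^3 + y^2 - 3*y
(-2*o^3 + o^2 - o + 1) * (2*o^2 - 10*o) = -4*o^5 + 22*o^4 - 12*o^3 + 12*o^2 - 10*o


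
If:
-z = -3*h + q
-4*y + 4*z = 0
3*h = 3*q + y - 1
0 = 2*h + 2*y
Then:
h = 1/8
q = 1/2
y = -1/8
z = -1/8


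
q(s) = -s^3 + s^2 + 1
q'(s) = -3*s^2 + 2*s = s*(2 - 3*s)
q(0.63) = 1.15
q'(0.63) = 0.07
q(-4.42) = 106.89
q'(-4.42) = -67.45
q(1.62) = -0.63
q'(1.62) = -4.63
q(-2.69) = 27.70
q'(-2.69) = -27.09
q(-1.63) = 7.99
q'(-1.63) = -11.23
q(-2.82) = 31.38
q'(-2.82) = -29.50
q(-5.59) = 206.92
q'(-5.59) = -104.92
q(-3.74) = 67.30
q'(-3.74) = -49.44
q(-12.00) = 1873.00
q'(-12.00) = -456.00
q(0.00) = 1.00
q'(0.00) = 0.00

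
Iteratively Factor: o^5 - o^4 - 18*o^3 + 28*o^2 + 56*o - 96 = (o - 3)*(o^4 + 2*o^3 - 12*o^2 - 8*o + 32) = (o - 3)*(o + 4)*(o^3 - 2*o^2 - 4*o + 8) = (o - 3)*(o + 2)*(o + 4)*(o^2 - 4*o + 4) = (o - 3)*(o - 2)*(o + 2)*(o + 4)*(o - 2)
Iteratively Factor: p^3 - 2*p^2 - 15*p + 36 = (p - 3)*(p^2 + p - 12) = (p - 3)*(p + 4)*(p - 3)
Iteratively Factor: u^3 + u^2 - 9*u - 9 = (u + 3)*(u^2 - 2*u - 3) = (u - 3)*(u + 3)*(u + 1)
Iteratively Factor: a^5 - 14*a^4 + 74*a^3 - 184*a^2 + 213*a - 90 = (a - 3)*(a^4 - 11*a^3 + 41*a^2 - 61*a + 30) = (a - 3)^2*(a^3 - 8*a^2 + 17*a - 10) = (a - 3)^2*(a - 2)*(a^2 - 6*a + 5) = (a - 5)*(a - 3)^2*(a - 2)*(a - 1)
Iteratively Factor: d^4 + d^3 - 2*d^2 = (d)*(d^3 + d^2 - 2*d) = d^2*(d^2 + d - 2) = d^2*(d - 1)*(d + 2)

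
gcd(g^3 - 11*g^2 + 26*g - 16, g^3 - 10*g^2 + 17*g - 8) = g^2 - 9*g + 8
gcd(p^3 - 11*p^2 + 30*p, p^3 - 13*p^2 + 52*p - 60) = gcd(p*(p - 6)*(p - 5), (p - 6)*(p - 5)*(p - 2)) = p^2 - 11*p + 30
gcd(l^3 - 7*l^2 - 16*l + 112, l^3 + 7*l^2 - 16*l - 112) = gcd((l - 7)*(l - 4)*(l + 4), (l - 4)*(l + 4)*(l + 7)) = l^2 - 16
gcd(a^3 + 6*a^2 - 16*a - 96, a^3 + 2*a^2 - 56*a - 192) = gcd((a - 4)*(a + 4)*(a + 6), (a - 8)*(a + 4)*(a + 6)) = a^2 + 10*a + 24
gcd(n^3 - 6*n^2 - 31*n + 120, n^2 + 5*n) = n + 5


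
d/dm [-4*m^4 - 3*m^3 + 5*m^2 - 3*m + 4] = -16*m^3 - 9*m^2 + 10*m - 3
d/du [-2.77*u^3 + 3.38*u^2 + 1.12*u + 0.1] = -8.31*u^2 + 6.76*u + 1.12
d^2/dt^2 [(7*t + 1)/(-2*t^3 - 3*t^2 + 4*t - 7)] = 2*(-84*t^5 - 150*t^4 - 167*t^3 + 585*t^2 + 519*t - 191)/(8*t^9 + 36*t^8 + 6*t^7 - 33*t^6 + 240*t^5 - 3*t^4 - 274*t^3 + 777*t^2 - 588*t + 343)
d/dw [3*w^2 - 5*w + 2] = 6*w - 5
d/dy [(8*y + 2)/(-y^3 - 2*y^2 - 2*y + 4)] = 2*(8*y^3 + 11*y^2 + 4*y + 18)/(y^6 + 4*y^5 + 8*y^4 - 12*y^2 - 16*y + 16)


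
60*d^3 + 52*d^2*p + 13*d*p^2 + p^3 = (2*d + p)*(5*d + p)*(6*d + p)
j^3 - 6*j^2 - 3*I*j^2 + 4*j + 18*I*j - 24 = (j - 6)*(j - 4*I)*(j + I)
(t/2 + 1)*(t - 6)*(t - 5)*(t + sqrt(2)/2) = t^4/2 - 9*t^3/2 + sqrt(2)*t^3/4 - 9*sqrt(2)*t^2/4 + 4*t^2 + 2*sqrt(2)*t + 30*t + 15*sqrt(2)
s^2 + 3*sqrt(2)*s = s*(s + 3*sqrt(2))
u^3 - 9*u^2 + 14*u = u*(u - 7)*(u - 2)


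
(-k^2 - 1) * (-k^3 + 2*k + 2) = k^5 - k^3 - 2*k^2 - 2*k - 2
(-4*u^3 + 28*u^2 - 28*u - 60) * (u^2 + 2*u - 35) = -4*u^5 + 20*u^4 + 168*u^3 - 1096*u^2 + 860*u + 2100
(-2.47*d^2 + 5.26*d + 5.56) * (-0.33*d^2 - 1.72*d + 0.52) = 0.8151*d^4 + 2.5126*d^3 - 12.1664*d^2 - 6.828*d + 2.8912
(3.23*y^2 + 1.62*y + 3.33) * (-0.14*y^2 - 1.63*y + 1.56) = -0.4522*y^4 - 5.4917*y^3 + 1.932*y^2 - 2.9007*y + 5.1948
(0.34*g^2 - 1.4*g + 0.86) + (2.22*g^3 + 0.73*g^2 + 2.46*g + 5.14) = 2.22*g^3 + 1.07*g^2 + 1.06*g + 6.0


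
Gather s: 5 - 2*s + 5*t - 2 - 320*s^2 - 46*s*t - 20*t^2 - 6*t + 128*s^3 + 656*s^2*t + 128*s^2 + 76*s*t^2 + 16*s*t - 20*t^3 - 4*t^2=128*s^3 + s^2*(656*t - 192) + s*(76*t^2 - 30*t - 2) - 20*t^3 - 24*t^2 - t + 3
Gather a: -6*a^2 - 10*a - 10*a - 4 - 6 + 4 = -6*a^2 - 20*a - 6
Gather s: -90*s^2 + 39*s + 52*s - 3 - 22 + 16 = -90*s^2 + 91*s - 9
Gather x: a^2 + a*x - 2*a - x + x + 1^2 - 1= a^2 + a*x - 2*a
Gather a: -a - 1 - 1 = -a - 2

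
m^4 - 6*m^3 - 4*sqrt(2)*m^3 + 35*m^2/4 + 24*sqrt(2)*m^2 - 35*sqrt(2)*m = m*(m - 7/2)*(m - 5/2)*(m - 4*sqrt(2))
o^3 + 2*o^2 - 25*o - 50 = (o - 5)*(o + 2)*(o + 5)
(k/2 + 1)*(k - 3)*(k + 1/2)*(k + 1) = k^4/2 + k^3/4 - 7*k^2/2 - 19*k/4 - 3/2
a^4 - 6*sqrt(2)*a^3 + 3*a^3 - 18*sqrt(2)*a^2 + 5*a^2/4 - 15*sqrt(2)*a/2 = a*(a + 1/2)*(a + 5/2)*(a - 6*sqrt(2))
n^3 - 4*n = n*(n - 2)*(n + 2)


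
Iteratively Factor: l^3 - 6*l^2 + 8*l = (l - 2)*(l^2 - 4*l) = l*(l - 2)*(l - 4)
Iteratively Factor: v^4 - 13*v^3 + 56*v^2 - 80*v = (v)*(v^3 - 13*v^2 + 56*v - 80) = v*(v - 4)*(v^2 - 9*v + 20) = v*(v - 5)*(v - 4)*(v - 4)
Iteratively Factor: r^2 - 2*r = (r - 2)*(r)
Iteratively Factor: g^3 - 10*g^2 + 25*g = (g - 5)*(g^2 - 5*g) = g*(g - 5)*(g - 5)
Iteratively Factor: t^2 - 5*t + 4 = (t - 1)*(t - 4)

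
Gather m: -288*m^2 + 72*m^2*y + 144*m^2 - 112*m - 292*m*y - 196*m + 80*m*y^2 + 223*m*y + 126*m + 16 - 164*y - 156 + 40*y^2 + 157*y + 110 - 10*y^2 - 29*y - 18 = m^2*(72*y - 144) + m*(80*y^2 - 69*y - 182) + 30*y^2 - 36*y - 48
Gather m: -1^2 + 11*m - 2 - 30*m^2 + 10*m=-30*m^2 + 21*m - 3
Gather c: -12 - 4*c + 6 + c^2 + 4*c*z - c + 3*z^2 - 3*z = c^2 + c*(4*z - 5) + 3*z^2 - 3*z - 6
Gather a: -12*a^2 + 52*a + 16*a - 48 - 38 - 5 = -12*a^2 + 68*a - 91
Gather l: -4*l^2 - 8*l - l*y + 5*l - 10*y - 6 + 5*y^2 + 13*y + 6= -4*l^2 + l*(-y - 3) + 5*y^2 + 3*y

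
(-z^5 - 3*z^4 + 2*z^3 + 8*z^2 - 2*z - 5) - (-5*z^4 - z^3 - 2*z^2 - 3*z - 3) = -z^5 + 2*z^4 + 3*z^3 + 10*z^2 + z - 2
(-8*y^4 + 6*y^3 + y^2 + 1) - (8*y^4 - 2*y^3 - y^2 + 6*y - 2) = -16*y^4 + 8*y^3 + 2*y^2 - 6*y + 3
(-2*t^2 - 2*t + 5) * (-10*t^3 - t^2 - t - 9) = 20*t^5 + 22*t^4 - 46*t^3 + 15*t^2 + 13*t - 45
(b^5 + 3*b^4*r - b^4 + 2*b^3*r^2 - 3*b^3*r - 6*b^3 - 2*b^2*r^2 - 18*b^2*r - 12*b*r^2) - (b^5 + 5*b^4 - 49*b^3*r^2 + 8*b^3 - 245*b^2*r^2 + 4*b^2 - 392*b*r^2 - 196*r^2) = 3*b^4*r - 6*b^4 + 51*b^3*r^2 - 3*b^3*r - 14*b^3 + 243*b^2*r^2 - 18*b^2*r - 4*b^2 + 380*b*r^2 + 196*r^2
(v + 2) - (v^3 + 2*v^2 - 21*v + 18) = -v^3 - 2*v^2 + 22*v - 16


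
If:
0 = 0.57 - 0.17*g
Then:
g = 3.35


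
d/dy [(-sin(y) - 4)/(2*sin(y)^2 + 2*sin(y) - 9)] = (16*sin(y) - cos(2*y) + 18)*cos(y)/(2*sin(y) - cos(2*y) - 8)^2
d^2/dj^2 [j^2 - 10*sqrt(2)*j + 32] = 2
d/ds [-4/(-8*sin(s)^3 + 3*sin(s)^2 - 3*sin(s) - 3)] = 12*(-8*sin(s)^2 + 2*sin(s) - 1)*cos(s)/(8*sin(s)^3 - 3*sin(s)^2 + 3*sin(s) + 3)^2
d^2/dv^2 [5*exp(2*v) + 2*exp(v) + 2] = (20*exp(v) + 2)*exp(v)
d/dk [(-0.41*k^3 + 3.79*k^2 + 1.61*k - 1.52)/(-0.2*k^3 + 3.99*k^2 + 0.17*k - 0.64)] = (-2.77555756156289e-17*k^5 - 0.8779*k^4 + 0.504600000000003*k^3 - 5.9044*k^2 + 7.2784*k - 0.772)/(0.04*k^6 - 1.596*k^5 + 15.8521*k^4 + 1.6126*k^3 - 5.0783*k^2 - 0.2176*k + 0.4096)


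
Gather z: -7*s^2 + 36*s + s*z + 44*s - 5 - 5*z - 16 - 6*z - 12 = -7*s^2 + 80*s + z*(s - 11) - 33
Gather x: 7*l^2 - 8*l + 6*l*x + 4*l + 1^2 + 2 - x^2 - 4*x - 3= 7*l^2 - 4*l - x^2 + x*(6*l - 4)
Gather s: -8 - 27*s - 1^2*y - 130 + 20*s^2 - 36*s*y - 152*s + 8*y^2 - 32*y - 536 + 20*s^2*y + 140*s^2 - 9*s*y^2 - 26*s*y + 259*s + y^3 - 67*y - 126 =s^2*(20*y + 160) + s*(-9*y^2 - 62*y + 80) + y^3 + 8*y^2 - 100*y - 800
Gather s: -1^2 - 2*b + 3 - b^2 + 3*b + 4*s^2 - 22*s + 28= -b^2 + b + 4*s^2 - 22*s + 30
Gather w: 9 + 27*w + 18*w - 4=45*w + 5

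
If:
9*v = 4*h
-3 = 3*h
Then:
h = -1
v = -4/9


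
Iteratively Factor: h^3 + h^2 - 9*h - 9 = (h + 1)*(h^2 - 9) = (h + 1)*(h + 3)*(h - 3)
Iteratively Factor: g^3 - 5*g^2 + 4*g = (g - 4)*(g^2 - g) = g*(g - 4)*(g - 1)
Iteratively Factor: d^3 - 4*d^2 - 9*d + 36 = (d - 4)*(d^2 - 9) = (d - 4)*(d - 3)*(d + 3)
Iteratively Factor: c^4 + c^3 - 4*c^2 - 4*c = (c + 1)*(c^3 - 4*c) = (c - 2)*(c + 1)*(c^2 + 2*c) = (c - 2)*(c + 1)*(c + 2)*(c)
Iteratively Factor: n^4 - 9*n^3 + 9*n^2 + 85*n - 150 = (n - 2)*(n^3 - 7*n^2 - 5*n + 75) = (n - 2)*(n + 3)*(n^2 - 10*n + 25) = (n - 5)*(n - 2)*(n + 3)*(n - 5)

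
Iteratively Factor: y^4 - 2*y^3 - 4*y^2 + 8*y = (y + 2)*(y^3 - 4*y^2 + 4*y) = y*(y + 2)*(y^2 - 4*y + 4) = y*(y - 2)*(y + 2)*(y - 2)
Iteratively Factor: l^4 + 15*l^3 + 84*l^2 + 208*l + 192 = (l + 4)*(l^3 + 11*l^2 + 40*l + 48) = (l + 3)*(l + 4)*(l^2 + 8*l + 16) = (l + 3)*(l + 4)^2*(l + 4)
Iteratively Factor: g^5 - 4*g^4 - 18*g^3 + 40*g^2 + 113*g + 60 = (g + 1)*(g^4 - 5*g^3 - 13*g^2 + 53*g + 60) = (g + 1)*(g + 3)*(g^3 - 8*g^2 + 11*g + 20) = (g + 1)^2*(g + 3)*(g^2 - 9*g + 20) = (g - 4)*(g + 1)^2*(g + 3)*(g - 5)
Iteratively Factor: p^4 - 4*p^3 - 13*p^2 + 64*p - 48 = (p + 4)*(p^3 - 8*p^2 + 19*p - 12) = (p - 1)*(p + 4)*(p^2 - 7*p + 12) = (p - 4)*(p - 1)*(p + 4)*(p - 3)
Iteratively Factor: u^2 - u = (u)*(u - 1)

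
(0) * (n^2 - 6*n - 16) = 0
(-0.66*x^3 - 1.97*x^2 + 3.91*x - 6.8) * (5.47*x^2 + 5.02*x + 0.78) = -3.6102*x^5 - 14.0891*x^4 + 10.9835*x^3 - 19.1044*x^2 - 31.0862*x - 5.304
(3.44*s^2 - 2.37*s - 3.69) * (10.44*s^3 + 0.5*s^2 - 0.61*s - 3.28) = 35.9136*s^5 - 23.0228*s^4 - 41.807*s^3 - 11.6825*s^2 + 10.0245*s + 12.1032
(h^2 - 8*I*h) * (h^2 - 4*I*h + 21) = h^4 - 12*I*h^3 - 11*h^2 - 168*I*h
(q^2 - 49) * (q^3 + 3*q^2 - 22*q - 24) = q^5 + 3*q^4 - 71*q^3 - 171*q^2 + 1078*q + 1176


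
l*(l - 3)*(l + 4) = l^3 + l^2 - 12*l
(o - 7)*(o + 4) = o^2 - 3*o - 28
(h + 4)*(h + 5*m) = h^2 + 5*h*m + 4*h + 20*m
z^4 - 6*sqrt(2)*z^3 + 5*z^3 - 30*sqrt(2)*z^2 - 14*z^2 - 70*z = z*(z + 5)*(z - 7*sqrt(2))*(z + sqrt(2))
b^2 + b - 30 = (b - 5)*(b + 6)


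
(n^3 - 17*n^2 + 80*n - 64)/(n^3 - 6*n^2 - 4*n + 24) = (n^3 - 17*n^2 + 80*n - 64)/(n^3 - 6*n^2 - 4*n + 24)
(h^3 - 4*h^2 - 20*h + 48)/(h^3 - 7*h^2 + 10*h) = (h^2 - 2*h - 24)/(h*(h - 5))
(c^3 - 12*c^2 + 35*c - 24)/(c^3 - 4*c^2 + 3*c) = (c - 8)/c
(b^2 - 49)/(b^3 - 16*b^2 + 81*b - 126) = (b + 7)/(b^2 - 9*b + 18)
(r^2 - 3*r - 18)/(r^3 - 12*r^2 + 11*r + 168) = (r - 6)/(r^2 - 15*r + 56)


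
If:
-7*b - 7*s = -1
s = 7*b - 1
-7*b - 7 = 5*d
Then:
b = 1/7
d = -8/5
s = 0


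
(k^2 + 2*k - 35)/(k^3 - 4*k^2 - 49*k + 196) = (k - 5)/(k^2 - 11*k + 28)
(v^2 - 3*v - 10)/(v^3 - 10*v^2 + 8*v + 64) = (v - 5)/(v^2 - 12*v + 32)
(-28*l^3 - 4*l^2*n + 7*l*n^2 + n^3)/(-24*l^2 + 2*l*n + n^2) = (-28*l^3 - 4*l^2*n + 7*l*n^2 + n^3)/(-24*l^2 + 2*l*n + n^2)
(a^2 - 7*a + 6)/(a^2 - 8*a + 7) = (a - 6)/(a - 7)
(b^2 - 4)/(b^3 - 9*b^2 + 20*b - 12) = (b + 2)/(b^2 - 7*b + 6)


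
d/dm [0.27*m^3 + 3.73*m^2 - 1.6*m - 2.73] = 0.81*m^2 + 7.46*m - 1.6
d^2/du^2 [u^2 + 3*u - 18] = 2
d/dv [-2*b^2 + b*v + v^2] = b + 2*v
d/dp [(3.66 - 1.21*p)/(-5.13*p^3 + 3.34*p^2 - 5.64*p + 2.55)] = (-12.4146*p^3 + 60.3688*p^2 - 24.4488*p + 17.5569)/(26.3169*p^6 - 34.2684*p^5 + 69.022*p^4 - 63.8382*p^3 + 48.8436*p^2 - 28.764*p + 6.5025)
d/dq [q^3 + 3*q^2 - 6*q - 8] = 3*q^2 + 6*q - 6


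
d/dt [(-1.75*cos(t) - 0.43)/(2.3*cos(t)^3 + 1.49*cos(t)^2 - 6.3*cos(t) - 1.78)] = -(8.05*cos(t)^3 + 5.5745*cos(t)^2 + 1.2814*cos(t) + 0.406)*sin(t)/(2.3*cos(t)^3 + 1.49*cos(t)^2 - 6.3*cos(t) - 1.78)^2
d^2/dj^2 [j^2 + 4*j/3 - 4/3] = 2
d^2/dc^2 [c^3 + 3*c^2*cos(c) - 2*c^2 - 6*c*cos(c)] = -3*c^2*cos(c) - 12*c*sin(c) + 6*c*cos(c) + 6*c + 12*sin(c) + 6*cos(c) - 4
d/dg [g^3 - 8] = 3*g^2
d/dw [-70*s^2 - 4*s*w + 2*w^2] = -4*s + 4*w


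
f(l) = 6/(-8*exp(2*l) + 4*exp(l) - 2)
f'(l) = 6*(16*exp(2*l) - 4*exp(l))/(-8*exp(2*l) + 4*exp(l) - 2)^2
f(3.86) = -0.00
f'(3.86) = 0.00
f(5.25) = -0.00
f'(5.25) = 0.00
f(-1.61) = -3.95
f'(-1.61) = -0.42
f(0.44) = -0.40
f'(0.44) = 0.85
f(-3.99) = -3.11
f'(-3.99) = -0.11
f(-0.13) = -1.29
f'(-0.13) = 2.44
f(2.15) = -0.01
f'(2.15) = 0.02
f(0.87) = -0.16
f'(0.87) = 0.34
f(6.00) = 0.00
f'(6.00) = 0.00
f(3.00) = 0.00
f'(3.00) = 0.00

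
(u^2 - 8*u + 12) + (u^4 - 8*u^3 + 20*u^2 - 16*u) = u^4 - 8*u^3 + 21*u^2 - 24*u + 12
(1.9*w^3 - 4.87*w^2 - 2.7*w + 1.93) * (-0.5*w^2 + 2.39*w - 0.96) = -0.95*w^5 + 6.976*w^4 - 12.1133*w^3 - 2.7428*w^2 + 7.2047*w - 1.8528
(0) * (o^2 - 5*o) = 0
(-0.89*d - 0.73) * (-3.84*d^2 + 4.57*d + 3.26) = 3.4176*d^3 - 1.2641*d^2 - 6.2375*d - 2.3798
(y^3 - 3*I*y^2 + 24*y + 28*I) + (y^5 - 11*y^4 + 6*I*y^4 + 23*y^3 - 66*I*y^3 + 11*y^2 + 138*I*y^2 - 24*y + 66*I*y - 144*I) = y^5 - 11*y^4 + 6*I*y^4 + 24*y^3 - 66*I*y^3 + 11*y^2 + 135*I*y^2 + 66*I*y - 116*I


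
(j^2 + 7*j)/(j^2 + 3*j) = (j + 7)/(j + 3)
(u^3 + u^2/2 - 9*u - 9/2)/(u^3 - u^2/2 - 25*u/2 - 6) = (u - 3)/(u - 4)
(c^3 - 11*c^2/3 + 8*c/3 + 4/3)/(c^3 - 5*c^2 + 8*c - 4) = (c + 1/3)/(c - 1)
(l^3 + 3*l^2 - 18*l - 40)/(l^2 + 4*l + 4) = (l^2 + l - 20)/(l + 2)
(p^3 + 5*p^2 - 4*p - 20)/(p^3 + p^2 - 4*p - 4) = (p + 5)/(p + 1)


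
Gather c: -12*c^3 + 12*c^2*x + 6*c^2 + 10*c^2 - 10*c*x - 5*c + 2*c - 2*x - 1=-12*c^3 + c^2*(12*x + 16) + c*(-10*x - 3) - 2*x - 1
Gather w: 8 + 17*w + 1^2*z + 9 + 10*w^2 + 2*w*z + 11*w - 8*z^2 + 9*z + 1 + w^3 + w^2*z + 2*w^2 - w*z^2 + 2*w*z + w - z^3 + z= w^3 + w^2*(z + 12) + w*(-z^2 + 4*z + 29) - z^3 - 8*z^2 + 11*z + 18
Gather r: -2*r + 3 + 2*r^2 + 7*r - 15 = 2*r^2 + 5*r - 12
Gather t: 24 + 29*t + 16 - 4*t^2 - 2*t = -4*t^2 + 27*t + 40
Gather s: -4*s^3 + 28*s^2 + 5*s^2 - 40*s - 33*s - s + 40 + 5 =-4*s^3 + 33*s^2 - 74*s + 45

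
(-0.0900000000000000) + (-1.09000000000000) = -1.18000000000000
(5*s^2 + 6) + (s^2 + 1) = 6*s^2 + 7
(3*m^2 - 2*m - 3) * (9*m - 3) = 27*m^3 - 27*m^2 - 21*m + 9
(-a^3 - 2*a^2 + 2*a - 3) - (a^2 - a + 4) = -a^3 - 3*a^2 + 3*a - 7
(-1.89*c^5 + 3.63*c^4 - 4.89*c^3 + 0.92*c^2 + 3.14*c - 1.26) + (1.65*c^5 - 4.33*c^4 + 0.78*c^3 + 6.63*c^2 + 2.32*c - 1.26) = -0.24*c^5 - 0.7*c^4 - 4.11*c^3 + 7.55*c^2 + 5.46*c - 2.52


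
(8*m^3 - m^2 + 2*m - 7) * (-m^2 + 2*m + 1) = -8*m^5 + 17*m^4 + 4*m^3 + 10*m^2 - 12*m - 7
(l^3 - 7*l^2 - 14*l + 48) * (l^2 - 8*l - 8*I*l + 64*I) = l^5 - 15*l^4 - 8*I*l^4 + 42*l^3 + 120*I*l^3 + 160*l^2 - 336*I*l^2 - 384*l - 1280*I*l + 3072*I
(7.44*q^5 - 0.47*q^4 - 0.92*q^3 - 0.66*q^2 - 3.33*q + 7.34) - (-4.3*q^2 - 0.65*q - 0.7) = 7.44*q^5 - 0.47*q^4 - 0.92*q^3 + 3.64*q^2 - 2.68*q + 8.04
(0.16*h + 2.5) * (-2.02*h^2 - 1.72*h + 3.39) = -0.3232*h^3 - 5.3252*h^2 - 3.7576*h + 8.475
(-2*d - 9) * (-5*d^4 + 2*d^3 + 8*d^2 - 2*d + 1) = 10*d^5 + 41*d^4 - 34*d^3 - 68*d^2 + 16*d - 9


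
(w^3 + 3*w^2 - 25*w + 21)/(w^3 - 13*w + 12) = (w + 7)/(w + 4)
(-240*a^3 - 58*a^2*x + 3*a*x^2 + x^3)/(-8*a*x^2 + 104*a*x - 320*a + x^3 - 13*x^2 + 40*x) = (30*a^2 + 11*a*x + x^2)/(x^2 - 13*x + 40)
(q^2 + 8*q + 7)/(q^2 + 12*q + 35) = (q + 1)/(q + 5)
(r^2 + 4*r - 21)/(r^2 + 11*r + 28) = (r - 3)/(r + 4)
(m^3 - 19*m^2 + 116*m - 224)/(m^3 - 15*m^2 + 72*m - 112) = (m - 8)/(m - 4)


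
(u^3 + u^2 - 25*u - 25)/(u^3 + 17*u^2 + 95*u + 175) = (u^2 - 4*u - 5)/(u^2 + 12*u + 35)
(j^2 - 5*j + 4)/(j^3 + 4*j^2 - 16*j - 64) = (j - 1)/(j^2 + 8*j + 16)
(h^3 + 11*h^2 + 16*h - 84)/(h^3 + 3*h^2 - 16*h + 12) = (h + 7)/(h - 1)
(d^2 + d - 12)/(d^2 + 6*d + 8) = (d - 3)/(d + 2)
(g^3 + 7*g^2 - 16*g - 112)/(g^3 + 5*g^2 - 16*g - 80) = (g + 7)/(g + 5)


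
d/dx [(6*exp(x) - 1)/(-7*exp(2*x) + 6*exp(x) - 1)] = (42*exp(x) - 14)*exp(2*x)/(49*exp(4*x) - 84*exp(3*x) + 50*exp(2*x) - 12*exp(x) + 1)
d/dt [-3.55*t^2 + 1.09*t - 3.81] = 1.09 - 7.1*t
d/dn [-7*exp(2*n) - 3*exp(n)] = (-14*exp(n) - 3)*exp(n)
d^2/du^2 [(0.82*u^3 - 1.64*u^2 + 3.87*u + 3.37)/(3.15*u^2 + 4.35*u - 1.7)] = (-1.4210854715202e-14*u^5 - 1.4210854715202e-14*u^4 + 161.55945*u^3 + 111.55635*u^2 + 415.62645*u + 211.38845)/(31.255875*u^6 + 129.488625*u^5 + 128.212875*u^4 - 57.452625*u^3 - 69.19425*u^2 + 37.7145*u - 4.913)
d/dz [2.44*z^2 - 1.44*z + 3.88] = 4.88*z - 1.44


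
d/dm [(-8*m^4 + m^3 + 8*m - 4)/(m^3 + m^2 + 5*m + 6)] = (-8*m^6 - 16*m^5 - 119*m^4 - 198*m^3 + 22*m^2 + 8*m + 68)/(m^6 + 2*m^5 + 11*m^4 + 22*m^3 + 37*m^2 + 60*m + 36)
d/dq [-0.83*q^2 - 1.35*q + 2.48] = -1.66*q - 1.35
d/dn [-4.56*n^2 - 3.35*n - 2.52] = -9.12*n - 3.35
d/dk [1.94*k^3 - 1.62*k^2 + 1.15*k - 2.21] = 5.82*k^2 - 3.24*k + 1.15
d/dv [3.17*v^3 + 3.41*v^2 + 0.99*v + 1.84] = 9.51*v^2 + 6.82*v + 0.99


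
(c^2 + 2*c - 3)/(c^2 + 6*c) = (c^2 + 2*c - 3)/(c*(c + 6))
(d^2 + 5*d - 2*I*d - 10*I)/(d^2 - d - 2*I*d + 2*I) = (d + 5)/(d - 1)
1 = 1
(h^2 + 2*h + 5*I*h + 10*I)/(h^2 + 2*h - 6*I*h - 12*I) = (h + 5*I)/(h - 6*I)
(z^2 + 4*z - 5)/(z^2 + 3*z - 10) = (z - 1)/(z - 2)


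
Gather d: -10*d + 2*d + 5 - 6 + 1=-8*d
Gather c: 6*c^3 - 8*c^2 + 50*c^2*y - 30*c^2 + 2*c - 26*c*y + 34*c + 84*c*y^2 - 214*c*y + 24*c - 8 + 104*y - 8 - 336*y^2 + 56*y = 6*c^3 + c^2*(50*y - 38) + c*(84*y^2 - 240*y + 60) - 336*y^2 + 160*y - 16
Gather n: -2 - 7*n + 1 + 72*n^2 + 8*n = 72*n^2 + n - 1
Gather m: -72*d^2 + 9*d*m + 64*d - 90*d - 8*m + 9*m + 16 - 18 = -72*d^2 - 26*d + m*(9*d + 1) - 2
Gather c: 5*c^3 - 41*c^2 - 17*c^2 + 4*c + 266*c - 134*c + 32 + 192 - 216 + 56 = 5*c^3 - 58*c^2 + 136*c + 64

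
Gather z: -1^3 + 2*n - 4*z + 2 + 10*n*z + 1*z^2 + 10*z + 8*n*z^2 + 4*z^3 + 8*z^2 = 2*n + 4*z^3 + z^2*(8*n + 9) + z*(10*n + 6) + 1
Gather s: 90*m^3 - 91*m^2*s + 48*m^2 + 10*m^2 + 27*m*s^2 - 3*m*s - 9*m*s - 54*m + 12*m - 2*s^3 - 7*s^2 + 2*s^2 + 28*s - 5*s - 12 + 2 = 90*m^3 + 58*m^2 - 42*m - 2*s^3 + s^2*(27*m - 5) + s*(-91*m^2 - 12*m + 23) - 10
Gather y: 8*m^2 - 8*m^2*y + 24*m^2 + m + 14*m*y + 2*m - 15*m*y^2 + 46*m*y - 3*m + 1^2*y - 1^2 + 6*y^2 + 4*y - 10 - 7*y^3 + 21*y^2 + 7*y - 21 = 32*m^2 - 7*y^3 + y^2*(27 - 15*m) + y*(-8*m^2 + 60*m + 12) - 32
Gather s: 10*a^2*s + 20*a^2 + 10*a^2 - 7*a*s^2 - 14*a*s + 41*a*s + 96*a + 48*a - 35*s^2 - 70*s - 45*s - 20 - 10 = 30*a^2 + 144*a + s^2*(-7*a - 35) + s*(10*a^2 + 27*a - 115) - 30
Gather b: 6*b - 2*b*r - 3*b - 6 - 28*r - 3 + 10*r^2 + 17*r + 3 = b*(3 - 2*r) + 10*r^2 - 11*r - 6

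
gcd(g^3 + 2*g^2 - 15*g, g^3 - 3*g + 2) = 1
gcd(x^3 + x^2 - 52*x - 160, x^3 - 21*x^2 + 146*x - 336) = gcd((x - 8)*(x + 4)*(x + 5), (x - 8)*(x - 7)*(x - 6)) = x - 8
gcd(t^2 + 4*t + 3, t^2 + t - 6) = t + 3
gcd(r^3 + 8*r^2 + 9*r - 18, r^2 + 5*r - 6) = r^2 + 5*r - 6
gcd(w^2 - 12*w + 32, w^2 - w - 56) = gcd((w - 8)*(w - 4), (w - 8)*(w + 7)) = w - 8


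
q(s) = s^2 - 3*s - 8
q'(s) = 2*s - 3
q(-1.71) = 0.05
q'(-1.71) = -6.42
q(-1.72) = 0.12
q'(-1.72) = -6.44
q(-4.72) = 28.44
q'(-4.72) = -12.44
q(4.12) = -3.39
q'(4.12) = 5.24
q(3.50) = -6.25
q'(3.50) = 4.00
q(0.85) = -9.83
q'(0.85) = -1.30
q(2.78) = -8.61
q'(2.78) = 2.56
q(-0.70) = -5.41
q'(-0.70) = -4.40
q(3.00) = -8.00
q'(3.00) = 3.00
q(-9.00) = 100.00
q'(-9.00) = -21.00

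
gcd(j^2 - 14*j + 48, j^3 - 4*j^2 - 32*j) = j - 8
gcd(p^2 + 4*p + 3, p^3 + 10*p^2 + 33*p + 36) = p + 3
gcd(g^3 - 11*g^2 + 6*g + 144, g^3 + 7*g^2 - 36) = g + 3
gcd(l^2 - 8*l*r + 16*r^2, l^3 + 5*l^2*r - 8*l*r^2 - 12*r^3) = 1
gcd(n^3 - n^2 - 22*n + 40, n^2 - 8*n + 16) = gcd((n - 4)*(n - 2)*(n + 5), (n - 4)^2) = n - 4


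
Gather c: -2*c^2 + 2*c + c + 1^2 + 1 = -2*c^2 + 3*c + 2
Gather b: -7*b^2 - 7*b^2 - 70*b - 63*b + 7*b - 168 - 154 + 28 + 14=-14*b^2 - 126*b - 280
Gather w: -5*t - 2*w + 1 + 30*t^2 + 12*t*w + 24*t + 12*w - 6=30*t^2 + 19*t + w*(12*t + 10) - 5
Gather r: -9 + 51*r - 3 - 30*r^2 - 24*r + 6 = -30*r^2 + 27*r - 6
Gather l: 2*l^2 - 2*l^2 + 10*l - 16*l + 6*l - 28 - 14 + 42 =0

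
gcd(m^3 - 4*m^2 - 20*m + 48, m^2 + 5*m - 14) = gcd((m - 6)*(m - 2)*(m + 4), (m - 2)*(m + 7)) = m - 2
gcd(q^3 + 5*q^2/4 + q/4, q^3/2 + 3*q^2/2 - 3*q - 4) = q + 1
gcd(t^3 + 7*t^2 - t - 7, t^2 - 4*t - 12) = 1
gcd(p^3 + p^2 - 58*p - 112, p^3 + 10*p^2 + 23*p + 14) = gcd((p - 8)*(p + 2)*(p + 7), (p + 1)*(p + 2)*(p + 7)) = p^2 + 9*p + 14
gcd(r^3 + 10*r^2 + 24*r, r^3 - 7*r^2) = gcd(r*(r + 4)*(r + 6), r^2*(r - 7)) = r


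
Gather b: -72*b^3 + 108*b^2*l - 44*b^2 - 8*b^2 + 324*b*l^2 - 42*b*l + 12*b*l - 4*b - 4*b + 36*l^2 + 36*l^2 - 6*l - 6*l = -72*b^3 + b^2*(108*l - 52) + b*(324*l^2 - 30*l - 8) + 72*l^2 - 12*l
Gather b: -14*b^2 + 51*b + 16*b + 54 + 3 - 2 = -14*b^2 + 67*b + 55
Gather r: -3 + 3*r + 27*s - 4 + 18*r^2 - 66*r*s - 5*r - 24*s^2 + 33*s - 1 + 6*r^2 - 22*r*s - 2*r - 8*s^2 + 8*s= 24*r^2 + r*(-88*s - 4) - 32*s^2 + 68*s - 8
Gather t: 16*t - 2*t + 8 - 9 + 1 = 14*t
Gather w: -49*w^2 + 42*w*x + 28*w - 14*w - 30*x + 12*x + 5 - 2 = -49*w^2 + w*(42*x + 14) - 18*x + 3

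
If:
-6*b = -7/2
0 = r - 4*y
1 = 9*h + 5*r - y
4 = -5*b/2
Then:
No Solution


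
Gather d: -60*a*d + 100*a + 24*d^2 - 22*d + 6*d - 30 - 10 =100*a + 24*d^2 + d*(-60*a - 16) - 40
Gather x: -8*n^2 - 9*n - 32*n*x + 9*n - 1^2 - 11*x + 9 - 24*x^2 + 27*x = -8*n^2 - 24*x^2 + x*(16 - 32*n) + 8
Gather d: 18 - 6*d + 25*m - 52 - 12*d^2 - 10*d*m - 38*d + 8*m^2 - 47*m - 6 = -12*d^2 + d*(-10*m - 44) + 8*m^2 - 22*m - 40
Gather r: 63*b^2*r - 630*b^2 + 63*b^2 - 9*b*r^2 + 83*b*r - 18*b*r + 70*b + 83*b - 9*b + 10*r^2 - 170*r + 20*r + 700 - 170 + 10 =-567*b^2 + 144*b + r^2*(10 - 9*b) + r*(63*b^2 + 65*b - 150) + 540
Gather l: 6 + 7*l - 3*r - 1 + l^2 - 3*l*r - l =l^2 + l*(6 - 3*r) - 3*r + 5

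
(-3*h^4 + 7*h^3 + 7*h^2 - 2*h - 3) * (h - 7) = -3*h^5 + 28*h^4 - 42*h^3 - 51*h^2 + 11*h + 21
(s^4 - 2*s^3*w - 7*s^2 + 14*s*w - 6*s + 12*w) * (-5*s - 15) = -5*s^5 + 10*s^4*w - 15*s^4 + 30*s^3*w + 35*s^3 - 70*s^2*w + 135*s^2 - 270*s*w + 90*s - 180*w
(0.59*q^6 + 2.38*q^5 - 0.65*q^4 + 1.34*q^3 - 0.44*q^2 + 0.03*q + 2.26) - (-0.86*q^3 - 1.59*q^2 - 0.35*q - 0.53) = 0.59*q^6 + 2.38*q^5 - 0.65*q^4 + 2.2*q^3 + 1.15*q^2 + 0.38*q + 2.79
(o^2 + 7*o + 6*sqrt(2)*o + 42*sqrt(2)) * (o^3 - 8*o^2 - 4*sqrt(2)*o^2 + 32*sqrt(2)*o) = o^5 - o^4 + 2*sqrt(2)*o^4 - 104*o^3 - 2*sqrt(2)*o^3 - 112*sqrt(2)*o^2 + 48*o^2 + 2688*o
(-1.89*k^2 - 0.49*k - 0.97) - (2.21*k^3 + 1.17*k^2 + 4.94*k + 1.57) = -2.21*k^3 - 3.06*k^2 - 5.43*k - 2.54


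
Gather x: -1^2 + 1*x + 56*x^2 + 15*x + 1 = 56*x^2 + 16*x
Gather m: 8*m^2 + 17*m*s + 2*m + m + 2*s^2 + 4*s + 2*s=8*m^2 + m*(17*s + 3) + 2*s^2 + 6*s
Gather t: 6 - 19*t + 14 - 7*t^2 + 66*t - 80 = -7*t^2 + 47*t - 60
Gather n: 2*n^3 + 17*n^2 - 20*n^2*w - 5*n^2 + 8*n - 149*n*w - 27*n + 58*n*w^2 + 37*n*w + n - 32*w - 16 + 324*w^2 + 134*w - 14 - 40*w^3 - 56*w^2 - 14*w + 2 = 2*n^3 + n^2*(12 - 20*w) + n*(58*w^2 - 112*w - 18) - 40*w^3 + 268*w^2 + 88*w - 28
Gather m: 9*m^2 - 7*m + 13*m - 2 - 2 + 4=9*m^2 + 6*m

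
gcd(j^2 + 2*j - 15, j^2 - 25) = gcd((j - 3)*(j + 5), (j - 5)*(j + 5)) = j + 5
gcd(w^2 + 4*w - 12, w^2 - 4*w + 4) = w - 2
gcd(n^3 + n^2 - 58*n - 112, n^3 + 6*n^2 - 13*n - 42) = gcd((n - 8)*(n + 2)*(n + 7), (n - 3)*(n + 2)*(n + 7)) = n^2 + 9*n + 14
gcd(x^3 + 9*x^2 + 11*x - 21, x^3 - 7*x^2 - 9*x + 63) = x + 3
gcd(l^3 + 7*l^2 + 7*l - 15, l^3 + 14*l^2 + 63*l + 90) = l^2 + 8*l + 15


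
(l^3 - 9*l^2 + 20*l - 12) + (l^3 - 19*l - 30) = 2*l^3 - 9*l^2 + l - 42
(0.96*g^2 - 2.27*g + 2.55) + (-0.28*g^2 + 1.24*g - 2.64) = 0.68*g^2 - 1.03*g - 0.0900000000000003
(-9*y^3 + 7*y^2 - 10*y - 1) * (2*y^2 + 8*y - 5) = -18*y^5 - 58*y^4 + 81*y^3 - 117*y^2 + 42*y + 5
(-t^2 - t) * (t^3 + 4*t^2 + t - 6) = -t^5 - 5*t^4 - 5*t^3 + 5*t^2 + 6*t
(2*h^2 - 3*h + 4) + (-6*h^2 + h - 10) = -4*h^2 - 2*h - 6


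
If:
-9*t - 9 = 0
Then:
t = -1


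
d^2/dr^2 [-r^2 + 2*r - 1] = -2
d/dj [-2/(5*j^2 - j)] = 2*(10*j - 1)/(j^2*(5*j - 1)^2)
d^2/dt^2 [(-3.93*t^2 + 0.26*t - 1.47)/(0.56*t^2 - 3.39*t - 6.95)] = (-14.758352*t^3 - 94.539312*t^2 + 22.815408*t - 437.138364)/(0.175616*t^6 - 3.189312*t^5 + 12.768168*t^4 + 40.205061*t^3 - 158.462085*t^2 - 491.236425*t - 335.702375)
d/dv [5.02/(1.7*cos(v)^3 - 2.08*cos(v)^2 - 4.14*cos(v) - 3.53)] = (25.602*cos(v)^2 - 20.8832*cos(v) - 20.7828)*sin(v)/(-1.7*cos(v)^3 + 2.08*cos(v)^2 + 4.14*cos(v) + 3.53)^2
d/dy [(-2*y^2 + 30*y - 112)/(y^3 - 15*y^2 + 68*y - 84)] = 2*(y^2 - 16*y + 52)/(y^4 - 16*y^3 + 88*y^2 - 192*y + 144)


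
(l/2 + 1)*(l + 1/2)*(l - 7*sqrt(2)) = l^3/2 - 7*sqrt(2)*l^2/2 + 5*l^2/4 - 35*sqrt(2)*l/4 + l/2 - 7*sqrt(2)/2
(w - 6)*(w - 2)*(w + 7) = w^3 - w^2 - 44*w + 84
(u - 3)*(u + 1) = u^2 - 2*u - 3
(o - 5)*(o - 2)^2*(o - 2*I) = o^4 - 9*o^3 - 2*I*o^3 + 24*o^2 + 18*I*o^2 - 20*o - 48*I*o + 40*I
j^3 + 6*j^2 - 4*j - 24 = (j - 2)*(j + 2)*(j + 6)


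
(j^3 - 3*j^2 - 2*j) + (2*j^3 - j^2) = 3*j^3 - 4*j^2 - 2*j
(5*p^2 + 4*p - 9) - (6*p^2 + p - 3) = -p^2 + 3*p - 6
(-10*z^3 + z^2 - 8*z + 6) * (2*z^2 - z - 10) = -20*z^5 + 12*z^4 + 83*z^3 + 10*z^2 + 74*z - 60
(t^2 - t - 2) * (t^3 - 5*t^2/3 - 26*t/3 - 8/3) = t^5 - 8*t^4/3 - 9*t^3 + 28*t^2/3 + 20*t + 16/3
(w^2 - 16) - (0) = w^2 - 16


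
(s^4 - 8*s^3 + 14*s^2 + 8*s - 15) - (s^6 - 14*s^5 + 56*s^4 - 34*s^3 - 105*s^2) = -s^6 + 14*s^5 - 55*s^4 + 26*s^3 + 119*s^2 + 8*s - 15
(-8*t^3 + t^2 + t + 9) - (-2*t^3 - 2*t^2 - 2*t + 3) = -6*t^3 + 3*t^2 + 3*t + 6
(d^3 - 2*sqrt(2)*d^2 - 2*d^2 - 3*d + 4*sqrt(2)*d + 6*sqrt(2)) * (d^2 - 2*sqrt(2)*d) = d^5 - 4*sqrt(2)*d^4 - 2*d^4 + 5*d^3 + 8*sqrt(2)*d^3 - 16*d^2 + 12*sqrt(2)*d^2 - 24*d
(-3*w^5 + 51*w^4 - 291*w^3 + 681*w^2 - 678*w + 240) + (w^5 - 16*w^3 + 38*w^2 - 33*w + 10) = -2*w^5 + 51*w^4 - 307*w^3 + 719*w^2 - 711*w + 250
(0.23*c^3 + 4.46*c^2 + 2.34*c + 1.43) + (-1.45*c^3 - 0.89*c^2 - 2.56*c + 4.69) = -1.22*c^3 + 3.57*c^2 - 0.22*c + 6.12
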